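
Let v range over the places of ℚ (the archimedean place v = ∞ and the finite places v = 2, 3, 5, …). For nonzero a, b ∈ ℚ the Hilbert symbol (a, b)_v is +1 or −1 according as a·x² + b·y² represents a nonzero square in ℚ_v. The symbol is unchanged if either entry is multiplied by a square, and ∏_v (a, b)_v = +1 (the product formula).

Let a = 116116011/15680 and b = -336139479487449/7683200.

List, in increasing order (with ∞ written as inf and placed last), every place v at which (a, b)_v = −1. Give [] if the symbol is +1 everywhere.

[2, 5]

(a, b) ≡ (55, -2) mod (ℚ^×)²; places V = {2, 3, 5, 7, 11, 19, ∞}.
(a,b)_3: α=4, u≡1; β=10, v≡1 (mod 3); (1|3)=+1, (1|3)=+1; sign (−1)^0·+1^10·+1^4 = +1.
(a,b)_19: α=4, u≡11; β=6, v≡17 (mod 19); (11|19)=+1, (17|19)=+1; sign (−1)^0·+1^6·+1^4 = +1.
(a,b)_11: α=1, u≡1; β=2, v≡1 (mod 11); (1|11)=+1, (1|11)=+1; sign (−1)^0·+1^2·+1^1 = +1.
(a,b)_∞: sgn(55)=+, sgn(-2)=−, so +1.
(a,b)_2: α=-6, β=-7; u≡7, v≡7 (mod 8); ε(u)ε(v)=1·1, αω(v)=-6·0, βω(u)=-7·0; sum ≡ 1  ⇒  -1.
(a,b)_5: α=-1, u≡1; β=-2, v≡2 (mod 5); (1|5)=+1, (2|5)=-1; sign (−1)^0·+1^-2·-1^-1 = -1.
(a,b)_7: α=-2, u≡5; β=-4, v≡6 (mod 7); (5|7)=-1, (6|7)=-1; sign (−1)^0·-1^-4·-1^-2 = +1.
(55, -2 / ℚ) ramifies at {2, 5}: a division algebra.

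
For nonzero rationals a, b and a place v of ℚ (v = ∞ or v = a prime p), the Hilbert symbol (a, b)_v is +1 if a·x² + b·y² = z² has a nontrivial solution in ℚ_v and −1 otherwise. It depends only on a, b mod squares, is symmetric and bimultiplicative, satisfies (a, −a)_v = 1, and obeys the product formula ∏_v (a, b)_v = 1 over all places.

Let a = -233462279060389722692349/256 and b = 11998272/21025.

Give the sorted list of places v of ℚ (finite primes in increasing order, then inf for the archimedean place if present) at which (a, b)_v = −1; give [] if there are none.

[7, 13]

Mod squares: a ≡ -21, b ≡ 187473. Check v ∈ {∞, 2, 3, 5, 7, 11, 13, 19, 23, 29}.
v=7: a=7^1·(≡2), b=7^0·(≡5) mod 7; (2|7)=+1, (5|7)=-1; (−1)^{1·0·3}·(+1)^0·(-1)^1 = -1.
v=23: a=23^4·(≡13), b=23^1·(≡8) mod 23; (13|23)=+1, (8|23)=+1; (−1)^{4·1·11}·(+1)^1·(+1)^4 = +1.
v=5: a=5^0·(≡1), b=5^-2·(≡2) mod 5; (1|5)=+1, (2|5)=-1; (−1)^{0·-2·2}·(+1)^-2·(-1)^0 = +1.
v=29: a=29^0·(≡3), b=29^-2·(≡18) mod 29; (3|29)=-1, (18|29)=-1; (−1)^{0·-2·14}·(-1)^-2·(-1)^0 = +1.
v=2: v_2(a)=-8, v_2(b)=6; units ≡ 3, 1 (mod 8); ε·ε+αω+βω = 1·0+-8·0+6·1 ≡ 0  ⇒  (a,b)_2 = +1.
v=∞: -21 < 0 and 187473 > 0  ⇒  (a,b)_∞ = +1.
v=19: a=19^4·(≡11), b=19^1·(≡9) mod 19; (11|19)=+1, (9|19)=+1; (−1)^{4·1·9}·(+1)^1·(+1)^4 = +1.
v=3: a=3^7·(≡2), b=3^1·(≡1) mod 3; (2|3)=-1, (1|3)=+1; (−1)^{7·1·1}·(-1)^1·(+1)^7 = +1.
v=13: a=13^4·(≡6), b=13^1·(≡12) mod 13; (6|13)=-1, (12|13)=+1; (−1)^{4·1·6}·(-1)^1·(+1)^4 = -1.
v=11: a=11^4·(≡9), b=11^1·(≡9) mod 11; (9|11)=+1, (9|11)=+1; (−1)^{4·1·5}·(+1)^1·(+1)^4 = +1.
(-21, 187473 / ℚ) ramifies at {7, 13}: a division algebra.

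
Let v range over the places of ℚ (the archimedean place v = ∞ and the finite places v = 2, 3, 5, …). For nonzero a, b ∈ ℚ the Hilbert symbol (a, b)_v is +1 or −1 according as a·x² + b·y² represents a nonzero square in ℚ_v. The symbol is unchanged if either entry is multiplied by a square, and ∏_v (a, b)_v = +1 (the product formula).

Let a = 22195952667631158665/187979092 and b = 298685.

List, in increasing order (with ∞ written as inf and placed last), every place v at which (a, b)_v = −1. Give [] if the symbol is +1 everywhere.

Mod squares: a ≡ 4451271790445, b ≡ 298685. Check v ∈ {∞, 2, 5, 7, 17, 19, 23, 29, 31, 37, 41, 43, 47}.
v=43: a=43^1·(≡31), b=43^0·(≡7) mod 43; (31|43)=+1, (7|43)=-1; (−1)^{1·0·21}·(+1)^0·(-1)^1 = -1.
v=19: a=19^1·(≡16), b=19^0·(≡5) mod 19; (16|19)=+1, (5|19)=+1; (−1)^{1·0·9}·(+1)^0·(+1)^1 = +1.
v=29: a=29^1·(≡14), b=29^0·(≡14) mod 29; (14|29)=-1, (14|29)=-1; (−1)^{1·0·14}·(-1)^0·(-1)^1 = -1.
v=∞: 4451271790445 > 0 and 298685 > 0  ⇒  (a,b)_∞ = +1.
v=37: a=37^-1·(≡12), b=37^0·(≡21) mod 37; (12|37)=+1, (21|37)=+1; (−1)^{-1·0·18}·(+1)^0·(+1)^-1 = +1.
v=7: a=7^-4·(≡1), b=7^0·(≡2) mod 7; (1|7)=+1, (2|7)=+1; (−1)^{-4·0·3}·(+1)^0·(+1)^-4 = +1.
v=41: a=41^1·(≡31), b=41^1·(≡28) mod 41; (31|41)=+1, (28|41)=-1; (−1)^{1·1·20}·(+1)^1·(-1)^1 = -1.
v=5: a=5^1·(≡4), b=5^1·(≡2) mod 5; (4|5)=+1, (2|5)=-1; (−1)^{1·1·2}·(+1)^1·(-1)^1 = -1.
v=2: v_2(a)=-2, v_2(b)=0; units ≡ 5, 5 (mod 8); ε·ε+αω+βω = 0·0+-2·1+0·1 ≡ 0  ⇒  (a,b)_2 = +1.
v=17: a=17^5·(≡7), b=17^0·(≡12) mod 17; (7|17)=-1, (12|17)=-1; (−1)^{5·0·8}·(-1)^0·(-1)^5 = -1.
v=23: a=23^-2·(≡21), b=23^0·(≡7) mod 23; (21|23)=-1, (7|23)=-1; (−1)^{-2·0·11}·(-1)^0·(-1)^-2 = +1.
v=31: a=31^1·(≡1), b=31^1·(≡25) mod 31; (1|31)=+1, (25|31)=+1; (−1)^{1·1·15}·(+1)^1·(+1)^1 = -1.
v=47: a=47^3·(≡28), b=47^1·(≡10) mod 47; (28|47)=+1, (10|47)=-1; (−1)^{3·1·23}·(+1)^1·(-1)^3 = +1.
(4451271790445, 298685 / ℚ) ramifies at {5, 17, 29, 31, 41, 43}: a division algebra.

[5, 17, 29, 31, 41, 43]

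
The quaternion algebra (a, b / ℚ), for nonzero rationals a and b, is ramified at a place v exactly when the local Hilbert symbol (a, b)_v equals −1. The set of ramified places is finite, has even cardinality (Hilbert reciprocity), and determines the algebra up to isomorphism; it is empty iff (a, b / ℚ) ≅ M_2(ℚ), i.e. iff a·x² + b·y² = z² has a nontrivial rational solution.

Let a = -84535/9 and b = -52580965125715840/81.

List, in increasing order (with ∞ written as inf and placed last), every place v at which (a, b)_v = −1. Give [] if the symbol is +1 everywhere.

(a, b) ≡ (-84535, -2874190) mod (ℚ^×)²; places V = {2, 3, 5, 11, 17, 29, 53, ∞}.
(a,b)_2: α=0, β=7; u≡1, v≡1 (mod 8); ε(u)ε(v)=0·0, αω(v)=0·0, βω(u)=7·0; sum ≡ 0  ⇒  +1.
(a,b)_∞: sgn(-84535)=−, sgn(-2874190)=−, so -1.
(a,b)_11: α=1, u≡9; β=3, v≡4 (mod 11); (9|11)=+1, (4|11)=+1; sign (−1)^1·+1^3·+1^1 = -1.
(a,b)_17: α=0, u≡12; β=1, v≡3 (mod 17); (12|17)=-1, (3|17)=-1; sign (−1)^0·-1^1·-1^0 = -1.
(a,b)_3: α=-2, u≡2; β=-4, v≡2 (mod 3); (2|3)=-1, (2|3)=-1; sign (−1)^0·-1^-4·-1^-2 = +1.
(a,b)_5: α=1, u≡2; β=1, v≡2 (mod 5); (2|5)=-1, (2|5)=-1; sign (−1)^0·-1^1·-1^1 = +1.
(a,b)_29: α=1, u≡8; β=3, v≡8 (mod 29); (8|29)=-1, (8|29)=-1; sign (−1)^0·-1^3·-1^1 = +1.
(a,b)_53: α=1, u≡23; β=3, v≡43 (mod 53); (23|53)=-1, (43|53)=+1; sign (−1)^0·-1^3·+1^1 = -1.
(-84535, -2874190 / ℚ) ramifies at {11, 17, 53, ∞}: a division algebra.

[11, 17, 53, inf]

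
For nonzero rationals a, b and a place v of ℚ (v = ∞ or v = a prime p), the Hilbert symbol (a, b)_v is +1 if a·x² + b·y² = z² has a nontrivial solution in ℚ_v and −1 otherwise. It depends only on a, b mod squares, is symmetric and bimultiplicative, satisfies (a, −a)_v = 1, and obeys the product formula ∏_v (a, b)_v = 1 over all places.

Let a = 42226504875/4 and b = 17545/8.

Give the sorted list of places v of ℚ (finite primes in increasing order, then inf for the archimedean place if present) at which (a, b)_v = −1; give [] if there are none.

[2, 5]

(a, b) ≡ (2755, 290) mod (ℚ^×)²; places V = {2, 3, 5, 11, 19, 29, ∞}.
(a,b)_11: α=0, u≡4; β=2, v≡3 (mod 11); (4|11)=+1, (3|11)=+1; sign (−1)^0·+1^2·+1^0 = +1.
(a,b)_∞: sgn(2755)=+, sgn(290)=+, so +1.
(a,b)_5: α=3, u≡1; β=1, v≡3 (mod 5); (1|5)=+1, (3|5)=-1; sign (−1)^0·+1^1·-1^3 = -1.
(a,b)_2: α=-2, β=-3; u≡3, v≡1 (mod 8); ε(u)ε(v)=1·0, αω(v)=-2·0, βω(u)=-3·1; sum ≡ 1  ⇒  -1.
(a,b)_29: α=3, u≡26; β=1, v≡14 (mod 29); (26|29)=-1, (14|29)=-1; sign (−1)^0·-1^1·-1^3 = +1.
(a,b)_3: α=6, u≡1; β=0, v≡2 (mod 3); (1|3)=+1, (2|3)=-1; sign (−1)^0·+1^0·-1^6 = +1.
(a,b)_19: α=1, u≡3; β=0, v≡1 (mod 19); (3|19)=-1, (1|19)=+1; sign (−1)^0·-1^0·+1^1 = +1.
Ram(2755, 290) = {2, 5}; no ℚ_2-point on the conic.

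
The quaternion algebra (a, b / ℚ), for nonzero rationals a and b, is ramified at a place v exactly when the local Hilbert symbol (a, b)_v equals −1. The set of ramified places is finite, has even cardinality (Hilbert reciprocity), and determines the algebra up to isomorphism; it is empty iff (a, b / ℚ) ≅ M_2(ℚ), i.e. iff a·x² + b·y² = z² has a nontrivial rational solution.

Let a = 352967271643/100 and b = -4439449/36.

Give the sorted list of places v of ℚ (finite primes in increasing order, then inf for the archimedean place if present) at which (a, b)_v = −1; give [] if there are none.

[2, 43]

(a, b) ≡ (43, -1) mod (ℚ^×)²; places V = {2, 3, 5, 7, 43, ∞}.
(a,b)_7: α=4, u≡4; β=4, v≡6 (mod 7); (4|7)=+1, (6|7)=-1; sign (−1)^0·+1^4·-1^4 = +1.
(a,b)_5: α=-2, u≡2; β=0, v≡1 (mod 5); (2|5)=-1, (1|5)=+1; sign (−1)^0·-1^0·+1^-2 = +1.
(a,b)_43: α=5, u≡21; β=2, v≡42 (mod 43); (21|43)=+1, (42|43)=-1; sign (−1)^0·+1^2·-1^5 = -1.
(a,b)_2: α=-2, β=-2; u≡3, v≡7 (mod 8); ε(u)ε(v)=1·1, αω(v)=-2·0, βω(u)=-2·1; sum ≡ 1  ⇒  -1.
(a,b)_∞: sgn(43)=+, sgn(-1)=−, so +1.
(a,b)_3: α=0, u≡1; β=-2, v≡2 (mod 3); (1|3)=+1, (2|3)=-1; sign (−1)^0·+1^-2·-1^0 = +1.
(43, -1 / ℚ) ramifies at {2, 43}: a division algebra.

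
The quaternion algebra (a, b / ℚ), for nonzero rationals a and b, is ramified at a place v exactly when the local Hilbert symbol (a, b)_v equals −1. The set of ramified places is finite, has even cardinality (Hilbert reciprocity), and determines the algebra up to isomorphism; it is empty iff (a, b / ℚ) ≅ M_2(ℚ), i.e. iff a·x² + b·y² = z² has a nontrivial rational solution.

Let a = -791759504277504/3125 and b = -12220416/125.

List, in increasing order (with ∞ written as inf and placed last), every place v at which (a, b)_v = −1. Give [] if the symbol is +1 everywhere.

[3, 7, 13, inf]

(a, b) ≡ (-70, -6630) mod (ℚ^×)²; places V = {2, 3, 5, 7, 13, 17, ∞}.
(a,b)_3: α=6, u≡2; β=3, v≡1 (mod 3); (2|3)=-1, (1|3)=+1; sign (−1)^0·-1^3·+1^6 = -1.
(a,b)_∞: sgn(-70)=−, sgn(-6630)=−, so -1.
(a,b)_13: α=0, u≡6; β=1, v≡3 (mod 13); (6|13)=-1, (3|13)=+1; sign (−1)^0·-1^1·+1^0 = -1.
(a,b)_17: α=2, u≡15; β=1, v≡8 (mod 17); (15|17)=+1, (8|17)=+1; sign (−1)^0·+1^1·+1^2 = +1.
(a,b)_7: α=1, u≡2; β=0, v≡5 (mod 7); (2|7)=+1, (5|7)=-1; sign (−1)^0·+1^0·-1^1 = -1.
(a,b)_5: α=-5, u≡1; β=-3, v≡4 (mod 5); (1|5)=+1, (4|5)=+1; sign (−1)^0·+1^-3·+1^-5 = +1.
(a,b)_2: α=29, β=11; u≡5, v≡5 (mod 8); ε(u)ε(v)=0·0, αω(v)=29·1, βω(u)=11·1; sum ≡ 0  ⇒  +1.
Ram(-70, -6630) = {3, 7, 13, ∞}; no ℚ_3-point on the conic.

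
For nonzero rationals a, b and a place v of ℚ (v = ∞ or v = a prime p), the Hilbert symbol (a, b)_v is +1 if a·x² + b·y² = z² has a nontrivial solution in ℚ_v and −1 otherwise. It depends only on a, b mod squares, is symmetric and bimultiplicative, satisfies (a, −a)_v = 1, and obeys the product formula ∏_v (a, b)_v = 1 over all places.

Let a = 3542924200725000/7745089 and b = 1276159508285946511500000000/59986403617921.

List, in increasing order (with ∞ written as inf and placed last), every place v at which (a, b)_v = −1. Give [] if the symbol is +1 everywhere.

(a, b) ≡ (22610, 224315) mod (ℚ^×)²; places V = {2, 3, 5, 7, 11, 13, 17, 19, 23, 29, ∞}.
(a,b)_11: α=-4, u≡3; β=-8, v≡9 (mod 11); (3|11)=+1, (9|11)=+1; sign (−1)^0·+1^-8·+1^-4 = +1.
(a,b)_2: α=3, β=8; u≡1, v≡3 (mod 8); ε(u)ε(v)=0·1, αω(v)=3·1, βω(u)=8·0; sum ≡ 1  ⇒  -1.
(a,b)_3: α=2, u≡2; β=8, v≡2 (mod 3); (2|3)=-1, (2|3)=-1; sign (−1)^0·-1^8·-1^2 = +1.
(a,b)_7: α=3, u≡3; β=1, v≡3 (mod 7); (3|7)=-1, (3|7)=-1; sign (−1)^1·-1^1·-1^3 = -1.
(a,b)_13: α=2, u≡9; β=5, v≡1 (mod 13); (9|13)=+1, (1|13)=+1; sign (−1)^0·+1^5·+1^2 = +1.
(a,b)_17: α=1, u≡4; β=1, v≡10 (mod 17); (4|17)=+1, (10|17)=-1; sign (−1)^0·+1^1·-1^1 = -1.
(a,b)_29: α=2, u≡2; β=3, v≡10 (mod 29); (2|29)=-1, (10|29)=-1; sign (−1)^0·-1^3·-1^2 = -1.
(a,b)_23: α=-2, u≡6; β=-4, v≡7 (mod 23); (6|23)=+1, (7|23)=-1; sign (−1)^0·+1^-4·-1^-2 = +1.
(a,b)_19: α=1, u≡8; β=2, v≡17 (mod 19); (8|19)=-1, (17|19)=+1; sign (−1)^0·-1^2·+1^1 = +1.
(a,b)_∞: sgn(22610)=+, sgn(224315)=+, so +1.
(a,b)_5: α=5, u≡3; β=9, v≡3 (mod 5); (3|5)=-1, (3|5)=-1; sign (−1)^0·-1^9·-1^5 = +1.
(22610, 224315 / ℚ) ramifies at {2, 7, 17, 29}: a division algebra.

[2, 7, 17, 29]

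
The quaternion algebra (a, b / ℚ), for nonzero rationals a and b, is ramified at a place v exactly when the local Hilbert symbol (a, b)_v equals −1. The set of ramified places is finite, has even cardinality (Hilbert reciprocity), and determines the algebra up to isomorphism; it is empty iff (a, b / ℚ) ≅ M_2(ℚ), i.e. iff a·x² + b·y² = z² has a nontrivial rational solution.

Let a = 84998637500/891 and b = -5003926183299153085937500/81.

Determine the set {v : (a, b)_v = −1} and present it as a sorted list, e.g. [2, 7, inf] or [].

Mod squares: a ≡ 373994005, b ≡ -135751. Check v ∈ {∞, 2, 3, 5, 7, 11, 19, 29, 41, 43}.
v=29: a=29^1·(≡20), b=29^2·(≡10) mod 29; (20|29)=+1, (10|29)=-1; (−1)^{1·2·14}·(+1)^2·(-1)^1 = -1.
v=3: a=3^-4·(≡1), b=3^-4·(≡2) mod 3; (1|3)=+1, (2|3)=-1; (−1)^{-4·-4·1}·(+1)^-4·(-1)^-4 = +1.
v=19: a=19^1·(≡5), b=19^2·(≡7) mod 19; (5|19)=+1, (7|19)=+1; (−1)^{1·2·9}·(+1)^2·(+1)^1 = +1.
v=11: a=11^-1·(≡10), b=11^1·(≡9) mod 11; (10|11)=-1, (9|11)=+1; (−1)^{-1·1·5}·(-1)^1·(+1)^-1 = +1.
v=2: v_2(a)=2, v_2(b)=2; units ≡ 5, 1 (mod 8); ε·ε+αω+βω = 0·0+2·0+2·1 ≡ 0  ⇒  (a,b)_2 = +1.
v=∞: 373994005 > 0 and -135751 < 0  ⇒  (a,b)_∞ = +1.
v=7: a=7^1·(≡5), b=7^1·(≡4) mod 7; (5|7)=-1, (4|7)=+1; (−1)^{1·1·3}·(-1)^1·(+1)^1 = +1.
v=43: a=43^1·(≡21), b=43^3·(≡14) mod 43; (21|43)=+1, (14|43)=+1; (−1)^{1·3·21}·(+1)^3·(+1)^1 = -1.
v=41: a=41^1·(≡40), b=41^3·(≡16) mod 41; (40|41)=+1, (16|41)=+1; (−1)^{1·3·20}·(+1)^3·(+1)^1 = +1.
v=5: a=5^5·(≡4), b=5^10·(≡4) mod 5; (4|5)=+1, (4|5)=+1; (−1)^{5·10·2}·(+1)^10·(+1)^5 = +1.
|Ram(373994005, -135751)| = 2, even; anisotropic at {29, 43}.

[29, 43]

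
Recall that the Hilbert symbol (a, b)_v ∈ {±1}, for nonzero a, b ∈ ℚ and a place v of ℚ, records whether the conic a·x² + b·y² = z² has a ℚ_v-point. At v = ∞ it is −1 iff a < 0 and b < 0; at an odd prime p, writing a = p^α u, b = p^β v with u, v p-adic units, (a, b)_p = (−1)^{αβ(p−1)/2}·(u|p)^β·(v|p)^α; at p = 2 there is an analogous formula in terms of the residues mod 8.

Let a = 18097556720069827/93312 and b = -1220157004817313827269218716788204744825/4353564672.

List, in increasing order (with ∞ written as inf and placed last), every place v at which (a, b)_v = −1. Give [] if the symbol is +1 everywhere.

[7, 11]

Mod squares: a ≡ 8246, b ≡ -298034. Check v ∈ {∞, 2, 3, 5, 7, 11, 13, 19, 23, 31}.
v=23: a=23^2·(≡13), b=23^5·(≡17) mod 23; (13|23)=+1, (17|23)=-1; (−1)^{2·5·11}·(+1)^5·(-1)^2 = +1.
v=∞: 8246 > 0 and -298034 < 0  ⇒  (a,b)_∞ = +1.
v=2: v_2(a)=-7, v_2(b)=-13; units ≡ 3, 7 (mod 8); ε·ε+αω+βω = 1·1+-7·0+-13·1 ≡ 0  ⇒  (a,b)_2 = +1.
v=11: a=11^2·(≡8), b=11^5·(≡6) mod 11; (8|11)=-1, (6|11)=-1; (−1)^{2·5·5}·(-1)^5·(-1)^2 = -1.
v=3: a=3^-6·(≡2), b=3^-12·(≡1) mod 3; (2|3)=-1, (1|3)=+1; (−1)^{-6·-12·1}·(-1)^-12·(+1)^-6 = +1.
v=31: a=31^1·(≡2), b=31^3·(≡3) mod 31; (2|31)=+1, (3|31)=-1; (−1)^{1·3·15}·(+1)^3·(-1)^1 = +1.
v=19: a=19^1·(≡9), b=19^3·(≡12) mod 19; (9|19)=+1, (12|19)=-1; (−1)^{1·3·9}·(+1)^3·(-1)^1 = +1.
v=13: a=13^4·(≡1), b=13^8·(≡9) mod 13; (1|13)=+1, (9|13)=+1; (−1)^{4·8·6}·(+1)^8·(+1)^4 = +1.
v=5: a=5^0·(≡1), b=5^2·(≡1) mod 5; (1|5)=+1, (1|5)=+1; (−1)^{0·2·2}·(+1)^2·(+1)^0 = +1.
v=7: a=7^5·(≡4), b=7^10·(≡5) mod 7; (4|7)=+1, (5|7)=-1; (−1)^{5·10·3}·(+1)^10·(-1)^5 = -1.
Ram(8246, -298034) = {7, 11}; no ℚ_7-point on the conic.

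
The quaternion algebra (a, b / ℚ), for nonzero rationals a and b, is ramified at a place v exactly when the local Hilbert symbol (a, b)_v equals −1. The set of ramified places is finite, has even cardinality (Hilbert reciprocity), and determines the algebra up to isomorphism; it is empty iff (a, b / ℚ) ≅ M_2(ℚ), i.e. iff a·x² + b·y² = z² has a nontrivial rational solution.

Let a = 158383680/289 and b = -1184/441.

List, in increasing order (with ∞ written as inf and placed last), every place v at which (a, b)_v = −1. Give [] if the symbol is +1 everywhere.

Mod squares: a ≡ 50505, b ≡ -74. Check v ∈ {∞, 2, 3, 5, 7, 13, 17, 37}.
v=2: v_2(a)=6, v_2(b)=5; units ≡ 1, 3 (mod 8); ε·ε+αω+βω = 0·1+6·1+5·0 ≡ 0  ⇒  (a,b)_2 = +1.
v=17: a=17^-2·(≡1), b=17^0·(≡11) mod 17; (1|17)=+1, (11|17)=-1; (−1)^{-2·0·8}·(+1)^0·(-1)^-2 = +1.
v=5: a=5^1·(≡4), b=5^0·(≡1) mod 5; (4|5)=+1, (1|5)=+1; (−1)^{1·0·2}·(+1)^0·(+1)^1 = +1.
v=7: a=7^3·(≡6), b=7^-2·(≡3) mod 7; (6|7)=-1, (3|7)=-1; (−1)^{3·-2·3}·(-1)^-2·(-1)^3 = -1.
v=13: a=13^1·(≡11), b=13^0·(≡1) mod 13; (11|13)=-1, (1|13)=+1; (−1)^{1·0·6}·(-1)^0·(+1)^1 = +1.
v=37: a=37^1·(≡16), b=37^1·(≡23) mod 37; (16|37)=+1, (23|37)=-1; (−1)^{1·1·18}·(+1)^1·(-1)^1 = -1.
v=3: a=3^1·(≡2), b=3^-2·(≡1) mod 3; (2|3)=-1, (1|3)=+1; (−1)^{1·-2·1}·(-1)^-2·(+1)^1 = +1.
v=∞: 50505 > 0 and -74 < 0  ⇒  (a,b)_∞ = +1.
|Ram(50505, -74)| = 2, even; anisotropic at {7, 37}.

[7, 37]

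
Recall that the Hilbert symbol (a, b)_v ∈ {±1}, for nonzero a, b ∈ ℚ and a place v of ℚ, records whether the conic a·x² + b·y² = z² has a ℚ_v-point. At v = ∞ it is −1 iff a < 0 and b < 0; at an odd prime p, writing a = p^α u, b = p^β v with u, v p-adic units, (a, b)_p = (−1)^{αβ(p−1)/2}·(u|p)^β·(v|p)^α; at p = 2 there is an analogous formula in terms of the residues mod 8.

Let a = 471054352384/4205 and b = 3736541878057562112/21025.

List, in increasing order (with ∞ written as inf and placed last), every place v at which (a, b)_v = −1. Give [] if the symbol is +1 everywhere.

[2, 5, 11, 17]

Mod squares: a ≡ 124355, b ≡ 7. Check v ∈ {∞, 2, 3, 5, 7, 11, 17, 19, 29}.
v=7: a=7^1·(≡6), b=7^3·(≡1) mod 7; (6|7)=-1, (1|7)=+1; (−1)^{1·3·3}·(-1)^3·(+1)^1 = +1.
v=∞: 124355 > 0 and 7 > 0  ⇒  (a,b)_∞ = +1.
v=5: a=5^-1·(≡4), b=5^-2·(≡2) mod 5; (4|5)=+1, (2|5)=-1; (−1)^{-1·-2·2}·(+1)^-2·(-1)^-1 = -1.
v=2: v_2(a)=16, v_2(b)=12; units ≡ 3, 7 (mod 8); ε·ε+αω+βω = 1·1+16·0+12·1 ≡ 1  ⇒  (a,b)_2 = -1.
v=11: a=11^1·(≡10), b=11^2·(≡2) mod 11; (10|11)=-1, (2|11)=-1; (−1)^{1·2·5}·(-1)^2·(-1)^1 = -1.
v=19: a=19^1·(≡6), b=19^2·(≡5) mod 19; (6|19)=+1, (5|19)=+1; (−1)^{1·2·9}·(+1)^2·(+1)^1 = +1.
v=17: a=17^3·(≡3), b=17^4·(≡5) mod 17; (3|17)=-1, (5|17)=-1; (−1)^{3·4·8}·(-1)^4·(-1)^3 = -1.
v=29: a=29^-2·(≡26), b=29^-2·(≡13) mod 29; (26|29)=-1, (13|29)=+1; (−1)^{-2·-2·14}·(-1)^-2·(+1)^-2 = +1.
v=3: a=3^0·(≡2), b=3^6·(≡1) mod 3; (2|3)=-1, (1|3)=+1; (−1)^{0·6·1}·(-1)^6·(+1)^0 = +1.
|Ram(124355, 7)| = 4, even; anisotropic at {2, 5, 11, 17}.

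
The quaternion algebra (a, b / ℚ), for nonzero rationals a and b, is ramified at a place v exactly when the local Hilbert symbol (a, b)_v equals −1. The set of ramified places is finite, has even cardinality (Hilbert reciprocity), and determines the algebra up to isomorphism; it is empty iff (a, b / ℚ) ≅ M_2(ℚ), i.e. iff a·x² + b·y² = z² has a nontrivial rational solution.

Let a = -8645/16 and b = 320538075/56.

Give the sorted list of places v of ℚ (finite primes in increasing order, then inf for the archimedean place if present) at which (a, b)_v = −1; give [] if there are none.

Mod squares: a ≡ -8645, b ≡ 8778. Check v ∈ {∞, 2, 3, 5, 7, 11, 13, 19}.
v=2: v_2(a)=-4, v_2(b)=-3; units ≡ 3, 5 (mod 8); ε·ε+αω+βω = 1·0+-4·1+-3·1 ≡ 1  ⇒  (a,b)_2 = -1.
v=∞: -8645 < 0 and 8778 > 0  ⇒  (a,b)_∞ = +1.
v=11: a=11^0·(≡9), b=11^3·(≡2) mod 11; (9|11)=+1, (2|11)=-1; (−1)^{0·3·5}·(+1)^3·(-1)^0 = +1.
v=19: a=19^1·(≡6), b=19^1·(≡17) mod 19; (6|19)=+1, (17|19)=+1; (−1)^{1·1·9}·(+1)^1·(+1)^1 = -1.
v=3: a=3^0·(≡1), b=3^1·(≡1) mod 3; (1|3)=+1, (1|3)=+1; (−1)^{0·1·1}·(+1)^1·(+1)^0 = +1.
v=13: a=13^1·(≡8), b=13^2·(≡10) mod 13; (8|13)=-1, (10|13)=+1; (−1)^{1·2·6}·(-1)^2·(+1)^1 = +1.
v=7: a=7^1·(≡2), b=7^-1·(≡4) mod 7; (2|7)=+1, (4|7)=+1; (−1)^{1·-1·3}·(+1)^-1·(+1)^1 = -1.
v=5: a=5^1·(≡1), b=5^2·(≡3) mod 5; (1|5)=+1, (3|5)=-1; (−1)^{1·2·2}·(+1)^2·(-1)^1 = -1.
|Ram(-8645, 8778)| = 4, even; anisotropic at {2, 5, 7, 19}.

[2, 5, 7, 19]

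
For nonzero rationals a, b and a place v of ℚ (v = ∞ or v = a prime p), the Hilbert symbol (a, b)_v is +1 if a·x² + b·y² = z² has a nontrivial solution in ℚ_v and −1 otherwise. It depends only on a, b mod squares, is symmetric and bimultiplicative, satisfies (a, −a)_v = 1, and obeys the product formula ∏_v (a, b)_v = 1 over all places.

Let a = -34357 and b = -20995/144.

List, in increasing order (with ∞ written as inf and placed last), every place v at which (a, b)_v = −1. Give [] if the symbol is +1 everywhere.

(a, b) ≡ (-34357, -20995) mod (ℚ^×)²; places V = {2, 3, 5, 13, 17, 19, 43, 47, ∞}.
(a,b)_5: α=0, u≡3; β=1, v≡4 (mod 5); (3|5)=-1, (4|5)=+1; sign (−1)^0·-1^1·+1^0 = -1.
(a,b)_47: α=1, u≡21; β=0, v≡36 (mod 47); (21|47)=+1, (36|47)=+1; sign (−1)^0·+1^0·+1^1 = +1.
(a,b)_19: α=0, u≡14; β=1, v≡17 (mod 19); (14|19)=-1, (17|19)=+1; sign (−1)^0·-1^1·+1^0 = -1.
(a,b)_13: α=0, u≡2; β=1, v≡10 (mod 13); (2|13)=-1, (10|13)=+1; sign (−1)^0·-1^1·+1^0 = -1.
(a,b)_43: α=1, u≡18; β=0, v≡5 (mod 43); (18|43)=-1, (5|43)=-1; sign (−1)^0·-1^0·-1^1 = -1.
(a,b)_2: α=0, β=-4; u≡3, v≡5 (mod 8); ε(u)ε(v)=1·0, αω(v)=0·1, βω(u)=-4·1; sum ≡ 0  ⇒  +1.
(a,b)_3: α=0, u≡2; β=-2, v≡2 (mod 3); (2|3)=-1, (2|3)=-1; sign (−1)^0·-1^-2·-1^0 = +1.
(a,b)_17: α=1, u≡2; β=1, v≡5 (mod 17); (2|17)=+1, (5|17)=-1; sign (−1)^0·+1^1·-1^1 = -1.
(a,b)_∞: sgn(-34357)=−, sgn(-20995)=−, so -1.
(-34357, -20995 / ℚ) ramifies at {5, 13, 17, 19, 43, ∞}: a division algebra.

[5, 13, 17, 19, 43, inf]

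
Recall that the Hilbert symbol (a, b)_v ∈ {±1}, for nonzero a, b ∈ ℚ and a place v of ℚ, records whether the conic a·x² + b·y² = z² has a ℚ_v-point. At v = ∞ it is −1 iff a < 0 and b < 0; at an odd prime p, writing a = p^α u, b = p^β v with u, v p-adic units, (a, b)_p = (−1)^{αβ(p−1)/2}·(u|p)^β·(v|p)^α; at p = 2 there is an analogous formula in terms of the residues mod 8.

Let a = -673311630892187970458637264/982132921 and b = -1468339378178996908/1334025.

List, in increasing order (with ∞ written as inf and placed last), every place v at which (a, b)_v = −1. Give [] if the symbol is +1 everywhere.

(a, b) ≡ (-1775341, -403) mod (ℚ^×)²; places V = {2, 3, 5, 7, 11, 13, 17, 19, 31, 37, 41, 43, 53, ∞}.
(a,b)_3: α=4, u≡2; β=-2, v≡2 (mod 3); (2|3)=-1, (2|3)=-1; sign (−1)^0·-1^-2·-1^4 = +1.
(a,b)_41: α=1, u≡9; β=2, v≡11 (mod 41); (9|41)=+1, (11|41)=-1; sign (−1)^0·+1^2·-1^1 = -1.
(a,b)_31: α=4, u≡24; β=1, v≡14 (mod 31); (24|31)=-1, (14|31)=+1; sign (−1)^0·-1^1·+1^4 = -1.
(a,b)_53: α=3, u≡13; β=2, v≡39 (mod 53); (13|53)=+1, (39|53)=-1; sign (−1)^0·+1^2·-1^3 = -1.
(a,b)_17: α=0, u≡3; β=2, v≡10 (mod 17); (3|17)=-1, (10|17)=-1; sign (−1)^0·-1^2·-1^0 = +1.
(a,b)_7: α=-2, u≡5; β=-2, v≡5 (mod 7); (5|7)=-1, (5|7)=-1; sign (−1)^0·-1^-2·-1^-2 = +1.
(a,b)_2: α=4, β=2; u≡3, v≡5 (mod 8); ε(u)ε(v)=1·0, αω(v)=4·1, βω(u)=2·1; sum ≡ 0  ⇒  +1.
(a,b)_43: α=3, u≡4; β=2, v≡42 (mod 43); (4|43)=+1, (42|43)=-1; sign (−1)^0·+1^2·-1^3 = -1.
(a,b)_5: α=0, u≡1; β=-2, v≡2 (mod 5); (1|5)=+1, (2|5)=-1; sign (−1)^0·+1^-2·-1^0 = +1.
(a,b)_37: α=-2, u≡33; β=0, v≡16 (mod 37); (33|37)=+1, (16|37)=+1; sign (−1)^0·+1^0·+1^-2 = +1.
(a,b)_13: α=2, u≡9; β=1, v≡7 (mod 13); (9|13)=+1, (7|13)=-1; sign (−1)^0·+1^1·-1^2 = +1.
(a,b)_11: α=-4, u≡5; β=-2, v≡3 (mod 11); (5|11)=+1, (3|11)=+1; sign (−1)^0·+1^-2·+1^-4 = +1.
(a,b)_∞: sgn(-1775341)=−, sgn(-403)=−, so -1.
(a,b)_19: α=3, u≡14; β=2, v≡2 (mod 19); (14|19)=-1, (2|19)=-1; sign (−1)^0·-1^2·-1^3 = -1.
(-1775341, -403 / ℚ) ramifies at {19, 31, 41, 43, 53, ∞}: a division algebra.

[19, 31, 41, 43, 53, inf]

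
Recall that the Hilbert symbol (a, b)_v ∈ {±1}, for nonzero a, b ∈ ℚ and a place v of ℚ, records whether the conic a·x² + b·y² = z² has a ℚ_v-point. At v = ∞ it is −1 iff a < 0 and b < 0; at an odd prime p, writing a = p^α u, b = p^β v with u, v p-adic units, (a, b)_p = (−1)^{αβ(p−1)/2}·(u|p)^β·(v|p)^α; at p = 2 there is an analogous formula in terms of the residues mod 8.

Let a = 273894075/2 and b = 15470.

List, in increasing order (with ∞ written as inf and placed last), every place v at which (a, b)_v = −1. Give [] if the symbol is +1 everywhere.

[3, 7, 13, 17]

Mod squares: a ≡ 6, b ≡ 15470. Check v ∈ {∞, 2, 3, 5, 7, 13, 17}.
v=3: a=3^3·(≡2), b=3^0·(≡2) mod 3; (2|3)=-1, (2|3)=-1; (−1)^{3·0·1}·(-1)^0·(-1)^3 = -1.
v=13: a=13^2·(≡2), b=13^1·(≡7) mod 13; (2|13)=-1, (7|13)=-1; (−1)^{2·1·6}·(-1)^1·(-1)^2 = -1.
v=17: a=17^0·(≡10), b=17^1·(≡9) mod 17; (10|17)=-1, (9|17)=+1; (−1)^{0·1·8}·(-1)^1·(+1)^0 = -1.
v=7: a=7^4·(≡5), b=7^1·(≡5) mod 7; (5|7)=-1, (5|7)=-1; (−1)^{4·1·3}·(-1)^1·(-1)^4 = -1.
v=∞: 6 > 0 and 15470 > 0  ⇒  (a,b)_∞ = +1.
v=2: v_2(a)=-1, v_2(b)=1; units ≡ 3, 7 (mod 8); ε·ε+αω+βω = 1·1+-1·0+1·1 ≡ 0  ⇒  (a,b)_2 = +1.
v=5: a=5^2·(≡4), b=5^1·(≡4) mod 5; (4|5)=+1, (4|5)=+1; (−1)^{2·1·2}·(+1)^1·(+1)^2 = +1.
Ram(6, 15470) = {3, 7, 13, 17}; no ℚ_3-point on the conic.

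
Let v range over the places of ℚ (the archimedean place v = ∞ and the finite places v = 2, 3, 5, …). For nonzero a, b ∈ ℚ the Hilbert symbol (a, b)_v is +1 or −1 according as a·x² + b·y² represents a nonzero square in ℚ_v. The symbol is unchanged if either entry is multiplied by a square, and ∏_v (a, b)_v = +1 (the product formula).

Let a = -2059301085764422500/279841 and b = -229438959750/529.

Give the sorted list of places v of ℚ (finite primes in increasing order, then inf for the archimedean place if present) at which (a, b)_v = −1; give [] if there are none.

[11, inf]

(a, b) ≡ (-1001, -390) mod (ℚ^×)²; places V = {2, 3, 5, 7, 11, 13, 17, 23, ∞}.
(a,b)_7: α=5, u≡1; β=4, v≡2 (mod 7); (1|7)=+1, (2|7)=+1; sign (−1)^0·+1^4·+1^5 = +1.
(a,b)_3: α=4, u≡1; β=5, v≡2 (mod 3); (1|3)=+1, (2|3)=-1; sign (−1)^0·+1^5·-1^4 = +1.
(a,b)_5: α=4, u≡4; β=3, v≡3 (mod 5); (4|5)=+1, (3|5)=-1; sign (−1)^0·+1^3·-1^4 = +1.
(a,b)_13: α=1, u≡12; β=1, v≡9 (mod 13); (12|13)=+1, (9|13)=+1; sign (−1)^0·+1^1·+1^1 = +1.
(a,b)_23: α=-4, u≡11; β=-2, v≡8 (mod 23); (11|23)=-1, (8|23)=+1; sign (−1)^0·-1^-2·+1^-4 = +1.
(a,b)_∞: sgn(-1001)=−, sgn(-390)=−, so -1.
(a,b)_17: α=2, u≡2; β=0, v≡8 (mod 17); (2|17)=+1, (8|17)=+1; sign (−1)^0·+1^0·+1^2 = +1.
(a,b)_11: α=5, u≡6; β=2, v≡7 (mod 11); (6|11)=-1, (7|11)=-1; sign (−1)^0·-1^2·-1^5 = -1.
(a,b)_2: α=2, β=1; u≡7, v≡5 (mod 8); ε(u)ε(v)=1·0, αω(v)=2·1, βω(u)=1·0; sum ≡ 0  ⇒  +1.
(-1001, -390 / ℚ) ramifies at {11, ∞}: a division algebra.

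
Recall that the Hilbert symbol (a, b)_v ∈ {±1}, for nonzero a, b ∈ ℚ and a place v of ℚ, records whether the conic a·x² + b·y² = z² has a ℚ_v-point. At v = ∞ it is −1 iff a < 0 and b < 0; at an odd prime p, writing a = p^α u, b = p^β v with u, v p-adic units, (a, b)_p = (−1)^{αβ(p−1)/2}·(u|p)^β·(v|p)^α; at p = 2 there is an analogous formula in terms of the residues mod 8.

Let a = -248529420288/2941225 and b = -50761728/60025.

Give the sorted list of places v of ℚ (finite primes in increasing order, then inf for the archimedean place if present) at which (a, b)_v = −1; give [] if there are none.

[2, inf]

Mod squares: a ≡ -2, b ≡ -17. Check v ∈ {∞, 2, 3, 5, 7, 17}.
v=3: a=3^8·(≡1), b=3^6·(≡1) mod 3; (1|3)=+1, (1|3)=+1; (−1)^{8·6·1}·(+1)^6·(+1)^8 = +1.
v=5: a=5^-2·(≡3), b=5^-2·(≡2) mod 5; (3|5)=-1, (2|5)=-1; (−1)^{-2·-2·2}·(-1)^-2·(-1)^-2 = +1.
v=17: a=17^2·(≡9), b=17^1·(≡1) mod 17; (9|17)=+1, (1|17)=+1; (−1)^{2·1·8}·(+1)^1·(+1)^2 = +1.
v=∞: -2 < 0 and -17 < 0  ⇒  (a,b)_∞ = -1.
v=7: a=7^-6·(≡3), b=7^-4·(≡1) mod 7; (3|7)=-1, (1|7)=+1; (−1)^{-6·-4·3}·(-1)^-4·(+1)^-6 = +1.
v=2: v_2(a)=17, v_2(b)=12; units ≡ 7, 7 (mod 8); ε·ε+αω+βω = 1·1+17·0+12·0 ≡ 1  ⇒  (a,b)_2 = -1.
|Ram(-2, -17)| = 2, even; anisotropic at {2, ∞}.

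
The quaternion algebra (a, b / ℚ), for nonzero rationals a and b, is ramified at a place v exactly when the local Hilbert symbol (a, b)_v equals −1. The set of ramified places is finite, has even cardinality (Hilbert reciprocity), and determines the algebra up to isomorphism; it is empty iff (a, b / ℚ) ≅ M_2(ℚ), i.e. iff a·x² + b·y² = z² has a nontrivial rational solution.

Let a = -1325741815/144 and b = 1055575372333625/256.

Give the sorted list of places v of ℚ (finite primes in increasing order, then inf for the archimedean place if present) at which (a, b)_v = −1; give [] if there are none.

Mod squares: a ≡ -3672415, b ≡ 42223014893345. Check v ∈ {∞, 2, 3, 5, 11, 13, 19, 29, 31, 37, 41, 43, 53}.
v=5: a=5^1·(≡3), b=5^3·(≡4) mod 5; (3|5)=-1, (4|5)=+1; (−1)^{1·3·2}·(-1)^3·(+1)^1 = -1.
v=37: a=37^0·(≡8), b=37^1·(≡33) mod 37; (8|37)=-1, (33|37)=+1; (−1)^{0·1·18}·(-1)^1·(+1)^0 = -1.
v=3: a=3^-2·(≡2), b=3^0·(≡2) mod 3; (2|3)=-1, (2|3)=-1; (−1)^{-2·0·1}·(-1)^0·(-1)^-2 = +1.
v=53: a=53^0·(≡23), b=53^1·(≡15) mod 53; (23|53)=-1, (15|53)=+1; (−1)^{0·1·26}·(-1)^1·(+1)^0 = -1.
v=19: a=19^3·(≡14), b=19^1·(≡11) mod 19; (14|19)=-1, (11|19)=+1; (−1)^{3·1·9}·(-1)^1·(+1)^3 = +1.
v=2: v_2(a)=-4, v_2(b)=-8; units ≡ 1, 1 (mod 8); ε·ε+αω+βω = 0·0+-4·0+-8·0 ≡ 0  ⇒  (a,b)_2 = +1.
v=13: a=13^0·(≡5), b=13^1·(≡12) mod 13; (5|13)=-1, (12|13)=+1; (−1)^{0·1·6}·(-1)^1·(+1)^0 = -1.
v=31: a=31^1·(≡17), b=31^1·(≡5) mod 31; (17|31)=-1, (5|31)=+1; (−1)^{1·1·15}·(-1)^1·(+1)^1 = +1.
v=41: a=41^0·(≡23), b=41^1·(≡35) mod 41; (23|41)=+1, (35|41)=-1; (−1)^{0·1·20}·(+1)^1·(-1)^0 = +1.
v=11: a=11^0·(≡9), b=11^1·(≡7) mod 11; (9|11)=+1, (7|11)=-1; (−1)^{0·1·5}·(+1)^1·(-1)^0 = +1.
v=∞: -3672415 < 0 and 42223014893345 > 0  ⇒  (a,b)_∞ = +1.
v=29: a=29^1·(≡12), b=29^1·(≡4) mod 29; (12|29)=-1, (4|29)=+1; (−1)^{1·1·14}·(-1)^1·(+1)^1 = -1.
v=43: a=43^1·(≡15), b=43^1·(≡17) mod 43; (15|43)=+1, (17|43)=+1; (−1)^{1·1·21}·(+1)^1·(+1)^1 = -1.
|Ram(-3672415, 42223014893345)| = 6, even; anisotropic at {5, 13, 29, 37, 43, 53}.

[5, 13, 29, 37, 43, 53]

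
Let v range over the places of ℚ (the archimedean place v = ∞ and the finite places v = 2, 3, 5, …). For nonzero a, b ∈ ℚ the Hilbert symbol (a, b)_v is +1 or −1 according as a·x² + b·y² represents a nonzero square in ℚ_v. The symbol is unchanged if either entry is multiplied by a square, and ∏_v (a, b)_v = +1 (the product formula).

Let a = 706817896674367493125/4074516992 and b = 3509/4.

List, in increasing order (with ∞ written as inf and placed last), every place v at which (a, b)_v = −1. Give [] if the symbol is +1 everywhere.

[2, 41]

(a, b) ≡ (2378, 29) mod (ℚ^×)²; places V = {2, 5, 7, 11, 13, 17, 29, 31, 41, 47, ∞}.
(a,b)_47: α=2, u≡4; β=0, v≡43 (mod 47); (4|47)=+1, (43|47)=-1; sign (−1)^0·+1^0·-1^2 = +1.
(a,b)_17: α=2, u≡8; β=0, v≡6 (mod 17); (8|17)=+1, (6|17)=-1; sign (−1)^0·+1^0·-1^2 = +1.
(a,b)_7: α=-2, u≡6; β=0, v≡4 (mod 7); (6|7)=-1, (4|7)=+1; sign (−1)^0·-1^0·+1^-2 = +1.
(a,b)_2: α=-9, β=-2; u≡5, v≡5 (mod 8); ε(u)ε(v)=0·0, αω(v)=-9·1, βω(u)=-2·1; sum ≡ 1  ⇒  -1.
(a,b)_13: α=-2, u≡3; β=0, v≡3 (mod 13); (3|13)=+1, (3|13)=+1; sign (−1)^0·+1^0·+1^-2 = +1.
(a,b)_29: α=3, u≡28; β=1, v≡23 (mod 29); (28|29)=+1, (23|29)=+1; sign (−1)^0·+1^1·+1^3 = +1.
(a,b)_∞: sgn(2378)=+, sgn(29)=+, so +1.
(a,b)_31: α=-2, u≡15; β=0, v≡17 (mod 31); (15|31)=-1, (17|31)=-1; sign (−1)^0·-1^0·-1^-2 = +1.
(a,b)_41: α=1, u≡27; β=0, v≡6 (mod 41); (27|41)=-1, (6|41)=-1; sign (−1)^0·-1^0·-1^1 = -1.
(a,b)_5: α=4, u≡2; β=0, v≡1 (mod 5); (2|5)=-1, (1|5)=+1; sign (−1)^0·-1^0·+1^4 = +1.
(a,b)_11: α=6, u≡7; β=2, v≡10 (mod 11); (7|11)=-1, (10|11)=-1; sign (−1)^0·-1^2·-1^6 = +1.
(2378, 29 / ℚ) ramifies at {2, 41}: a division algebra.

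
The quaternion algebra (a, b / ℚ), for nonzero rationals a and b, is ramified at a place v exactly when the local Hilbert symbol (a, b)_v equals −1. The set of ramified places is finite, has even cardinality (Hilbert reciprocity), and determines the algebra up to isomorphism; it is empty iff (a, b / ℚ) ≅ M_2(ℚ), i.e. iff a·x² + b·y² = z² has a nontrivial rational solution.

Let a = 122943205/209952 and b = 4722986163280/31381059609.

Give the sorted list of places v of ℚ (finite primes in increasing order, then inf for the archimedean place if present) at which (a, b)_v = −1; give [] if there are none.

[2, 5]

(a, b) ≡ (2090, 1045) mod (ℚ^×)²; places V = {2, 3, 5, 7, 11, 19, ∞}.
(a,b)_3: α=-8, u≡2; β=-22, v≡1 (mod 3); (2|3)=-1, (1|3)=+1; sign (−1)^0·-1^-22·+1^-8 = +1.
(a,b)_11: α=1, u≡1; β=1, v≡10 (mod 11); (1|11)=+1, (10|11)=-1; sign (−1)^1·+1^1·-1^1 = +1.
(a,b)_∞: sgn(2090)=+, sgn(1045)=+, so +1.
(a,b)_5: α=1, u≡3; β=1, v≡4 (mod 5); (3|5)=-1, (4|5)=+1; sign (−1)^0·-1^1·+1^1 = -1.
(a,b)_19: α=1, u≡18; β=1, v≡16 (mod 19); (18|19)=-1, (16|19)=+1; sign (−1)^1·-1^1·+1^1 = +1.
(a,b)_7: α=6, u≡2; β=10, v≡1 (mod 7); (2|7)=+1, (1|7)=+1; sign (−1)^0·+1^10·+1^6 = +1.
(a,b)_2: α=-5, β=4; u≡5, v≡5 (mod 8); ε(u)ε(v)=0·0, αω(v)=-5·1, βω(u)=4·1; sum ≡ 1  ⇒  -1.
(2090, 1045 / ℚ) ramifies at {2, 5}: a division algebra.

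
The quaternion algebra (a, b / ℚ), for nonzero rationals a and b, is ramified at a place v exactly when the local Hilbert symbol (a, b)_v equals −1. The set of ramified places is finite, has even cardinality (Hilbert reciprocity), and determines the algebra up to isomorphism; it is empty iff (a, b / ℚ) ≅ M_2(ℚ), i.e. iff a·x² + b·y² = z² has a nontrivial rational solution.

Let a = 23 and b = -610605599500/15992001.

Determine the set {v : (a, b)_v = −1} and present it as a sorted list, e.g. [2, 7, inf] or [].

[5, 47]

(a, b) ≡ (23, -3632395) mod (ℚ^×)²; places V = {2, 3, 5, 13, 23, 29, 31, 41, 43, 47, ∞}.
(a,b)_43: α=0, u≡23; β=-2, v≡22 (mod 43); (23|43)=+1, (22|43)=-1; sign (−1)^0·+1^-2·-1^0 = +1.
(a,b)_13: α=0, u≡10; β=1, v≡8 (mod 13); (10|13)=+1, (8|13)=-1; sign (−1)^0·+1^1·-1^0 = +1.
(a,b)_3: α=0, u≡2; β=-2, v≡2 (mod 3); (2|3)=-1, (2|3)=-1; sign (−1)^0·-1^-2·-1^0 = +1.
(a,b)_31: α=0, u≡23; β=-2, v≡3 (mod 31); (23|31)=-1, (3|31)=-1; sign (−1)^0·-1^-2·-1^0 = +1.
(a,b)_∞: sgn(23)=+, sgn(-3632395)=−, so +1.
(a,b)_47: α=0, u≡23; β=1, v≡29 (mod 47); (23|47)=-1, (29|47)=-1; sign (−1)^0·-1^1·-1^0 = -1.
(a,b)_23: α=1, u≡1; β=0, v≡9 (mod 23); (1|23)=+1, (9|23)=+1; sign (−1)^0·+1^0·+1^1 = +1.
(a,b)_2: α=0, β=2; u≡7, v≡5 (mod 8); ε(u)ε(v)=1·0, αω(v)=0·1, βω(u)=2·0; sum ≡ 0  ⇒  +1.
(a,b)_5: α=0, u≡3; β=3, v≡4 (mod 5); (3|5)=-1, (4|5)=+1; sign (−1)^0·-1^3·+1^0 = -1.
(a,b)_29: α=0, u≡23; β=1, v≡9 (mod 29); (23|29)=+1, (9|29)=+1; sign (−1)^0·+1^1·+1^0 = +1.
(a,b)_41: α=0, u≡23; β=3, v≡7 (mod 41); (23|41)=+1, (7|41)=-1; sign (−1)^0·+1^3·-1^0 = +1.
(23, -3632395 / ℚ) ramifies at {5, 47}: a division algebra.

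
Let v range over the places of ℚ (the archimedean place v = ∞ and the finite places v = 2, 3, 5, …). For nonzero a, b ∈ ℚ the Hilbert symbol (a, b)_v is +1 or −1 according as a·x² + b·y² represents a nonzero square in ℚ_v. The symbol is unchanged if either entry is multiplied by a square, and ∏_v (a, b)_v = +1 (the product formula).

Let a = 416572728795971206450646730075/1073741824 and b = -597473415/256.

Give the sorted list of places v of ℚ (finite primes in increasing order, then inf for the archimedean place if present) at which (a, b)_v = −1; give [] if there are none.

(a, b) ≡ (5083, -150535) mod (ℚ^×)²; places V = {2, 3, 5, 7, 11, 13, 17, 23, ∞}.
(a,b)_13: α=1, u≡9; β=0, v≡8 (mod 13); (9|13)=+1, (8|13)=-1; sign (−1)^0·+1^0·-1^1 = -1.
(a,b)_11: α=6, u≡3; β=1, v≡8 (mod 11); (3|11)=+1, (8|11)=-1; sign (−1)^0·+1^1·-1^6 = +1.
(a,b)_2: α=-30, β=-8; u≡3, v≡1 (mod 8); ε(u)ε(v)=1·0, αω(v)=-30·0, βω(u)=-8·1; sum ≡ 0  ⇒  +1.
(a,b)_∞: sgn(5083)=+, sgn(-150535)=−, so +1.
(a,b)_7: α=10, u≡1; β=3, v≡6 (mod 7); (1|7)=+1, (6|7)=-1; sign (−1)^0·+1^3·-1^10 = +1.
(a,b)_23: α=5, u≡14; β=1, v≡5 (mod 23); (14|23)=-1, (5|23)=-1; sign (−1)^1·-1^1·-1^5 = -1.
(a,b)_17: α=3, u≡3; β=1, v≡16 (mod 17); (3|17)=-1, (16|17)=+1; sign (−1)^0·-1^1·+1^3 = -1.
(a,b)_5: α=2, u≡2; β=1, v≡2 (mod 5); (2|5)=-1, (2|5)=-1; sign (−1)^0·-1^1·-1^2 = -1.
(a,b)_3: α=4, u≡1; β=4, v≡2 (mod 3); (1|3)=+1, (2|3)=-1; sign (−1)^0·+1^4·-1^4 = +1.
Ram(5083, -150535) = {5, 13, 17, 23}; no ℚ_5-point on the conic.

[5, 13, 17, 23]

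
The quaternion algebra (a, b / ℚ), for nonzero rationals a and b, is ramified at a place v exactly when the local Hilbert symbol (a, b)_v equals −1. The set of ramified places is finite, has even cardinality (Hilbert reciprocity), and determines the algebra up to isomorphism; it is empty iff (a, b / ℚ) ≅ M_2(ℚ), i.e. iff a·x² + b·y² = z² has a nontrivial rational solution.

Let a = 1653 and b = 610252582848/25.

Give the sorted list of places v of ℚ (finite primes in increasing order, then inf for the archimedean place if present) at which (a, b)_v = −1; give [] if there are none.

(a, b) ≡ (1653, 87) mod (ℚ^×)²; places V = {2, 3, 5, 19, 29, ∞}.
(a,b)_2: α=0, β=6; u≡5, v≡7 (mod 8); ε(u)ε(v)=0·1, αω(v)=0·0, βω(u)=6·1; sum ≡ 0  ⇒  +1.
(a,b)_19: α=1, u≡11; β=4, v≡4 (mod 19); (11|19)=+1, (4|19)=+1; sign (−1)^0·+1^4·+1^1 = +1.
(a,b)_3: α=1, u≡2; β=1, v≡2 (mod 3); (2|3)=-1, (2|3)=-1; sign (−1)^1·-1^1·-1^1 = -1.
(a,b)_5: α=0, u≡3; β=-2, v≡3 (mod 5); (3|5)=-1, (3|5)=-1; sign (−1)^0·-1^-2·-1^0 = +1.
(a,b)_∞: sgn(1653)=+, sgn(87)=+, so +1.
(a,b)_29: α=1, u≡28; β=3, v≡8 (mod 29); (28|29)=+1, (8|29)=-1; sign (−1)^0·+1^3·-1^1 = -1.
Ram(1653, 87) = {3, 29}; no ℚ_3-point on the conic.

[3, 29]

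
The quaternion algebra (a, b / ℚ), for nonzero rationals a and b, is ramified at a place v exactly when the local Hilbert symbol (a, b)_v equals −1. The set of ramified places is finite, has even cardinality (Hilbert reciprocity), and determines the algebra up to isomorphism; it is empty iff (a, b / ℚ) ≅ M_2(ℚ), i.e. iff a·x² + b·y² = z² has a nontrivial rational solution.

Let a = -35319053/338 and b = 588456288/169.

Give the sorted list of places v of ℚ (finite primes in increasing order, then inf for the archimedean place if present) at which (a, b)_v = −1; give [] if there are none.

[2, 23]

(a, b) ≡ (-11914, 1702) mod (ℚ^×)²; places V = {2, 3, 7, 11, 13, 23, 37, ∞}.
(a,b)_3: α=0, u≡2; β=2, v≡1 (mod 3); (2|3)=-1, (1|3)=+1; sign (−1)^0·-1^2·+1^0 = +1.
(a,b)_13: α=-2, u≡5; β=-2, v≡4 (mod 13); (5|13)=-1, (4|13)=+1; sign (−1)^0·-1^-2·+1^-2 = +1.
(a,b)_11: α=2, u≡10; β=0, v≡6 (mod 11); (10|11)=-1, (6|11)=-1; sign (−1)^0·-1^0·-1^2 = +1.
(a,b)_7: α=3, u≡3; β=4, v≡4 (mod 7); (3|7)=-1, (4|7)=+1; sign (−1)^0·-1^4·+1^3 = +1.
(a,b)_23: α=1, u≡22; β=1, v≡5 (mod 23); (22|23)=-1, (5|23)=-1; sign (−1)^1·-1^1·-1^1 = -1.
(a,b)_2: α=-1, β=5; u≡3, v≡3 (mod 8); ε(u)ε(v)=1·1, αω(v)=-1·1, βω(u)=5·1; sum ≡ 1  ⇒  -1.
(a,b)_∞: sgn(-11914)=−, sgn(1702)=+, so +1.
(a,b)_37: α=1, u≡21; β=1, v≡28 (mod 37); (21|37)=+1, (28|37)=+1; sign (−1)^0·+1^1·+1^1 = +1.
|Ram(-11914, 1702)| = 2, even; anisotropic at {2, 23}.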